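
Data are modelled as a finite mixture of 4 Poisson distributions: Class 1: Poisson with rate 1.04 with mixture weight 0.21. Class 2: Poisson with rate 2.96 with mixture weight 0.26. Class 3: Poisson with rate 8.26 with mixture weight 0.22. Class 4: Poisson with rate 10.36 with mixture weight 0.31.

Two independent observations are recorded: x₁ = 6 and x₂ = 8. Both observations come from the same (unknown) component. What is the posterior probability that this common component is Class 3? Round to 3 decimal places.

By Bayes' theorem, P(k | x) = π_k f_k(x) / Σ_j π_j f_j(x).
Since both observations come from the same component, the likelihood for component k is f_k(x₁)·f_k(x₂).
  p_1 = [0.000621157] × [1.19972e-05] = 7.45214e-09
  p_2 = [0.0484068] × [0.00757358] = 0.000366613
  p_3 = [0.114097] × [0.13901] = 0.0158607
  p_4 = [0.054392] × [0.104248] = 0.00567025
Weight by the priors:
  π_1·p_1 = 0.21 × 7.45214e-09 = 1.56495e-09
  π_2·p_2 = 0.26 × 0.000366613 = 9.53193e-05
  π_3·p_3 = 0.22 × 0.0158607 = 0.00348936
  π_4·p_4 = 0.31 × 0.00567025 = 0.00175778
Evidence: 1.56495e-09 + 9.53193e-05 + 0.00348936 + 0.00175778 = 0.00534245
P(Class 3 | x) = 0.00348936 / 0.00534245 ≈ 0.653

0.653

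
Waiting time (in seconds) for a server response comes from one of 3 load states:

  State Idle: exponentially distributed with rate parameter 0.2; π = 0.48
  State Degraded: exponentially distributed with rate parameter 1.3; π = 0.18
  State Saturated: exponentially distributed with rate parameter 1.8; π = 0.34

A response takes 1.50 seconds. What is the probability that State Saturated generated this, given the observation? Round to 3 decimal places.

Apply Bayes' rule: the posterior for each component is proportional to its prior times its likelihood at x.
Evaluate each component's likelihood at the observed value:
  f_Idle = 0.2·e^(−0.2·1.50) = 0.2·e^(−0.3000) = 0.148164
  f_Degraded = 1.3·e^(−1.3·1.50) = 1.3·e^(−1.9500) = 0.184956
  f_Saturated = 1.8·e^(−1.8·1.50) = 1.8·e^(−2.7000) = 0.12097
Weight by the priors:
  P(Z=Idle)·f_Idle = 0.48 × 0.148164 = 0.0711185
  P(Z=Degraded)·f_Degraded = 0.18 × 0.184956 = 0.0332921
  P(Z=Saturated)·f_Saturated = 0.34 × 0.12097 = 0.0411298
Normaliser: 0.0711185 + 0.0332921 + 0.0411298 = 0.14554
Responsibility of State Saturated: 0.0411298 / 0.14554 ≈ 0.283

0.283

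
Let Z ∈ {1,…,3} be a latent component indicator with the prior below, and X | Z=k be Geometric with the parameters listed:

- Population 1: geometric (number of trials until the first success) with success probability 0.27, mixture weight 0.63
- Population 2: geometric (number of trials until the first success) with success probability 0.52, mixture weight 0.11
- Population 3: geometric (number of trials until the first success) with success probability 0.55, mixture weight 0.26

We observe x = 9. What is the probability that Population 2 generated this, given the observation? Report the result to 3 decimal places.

The responsibility of component k is π_k f_k(x) divided by Σ_j π_j f_j(x).
Evaluate each component's likelihood at the observed value:
  f_1 = 0.27·(1−0.27)^8 = 0.27·0.080646 = 0.0217744
  f_2 = 0.52·(1−0.52)^8 = 0.52·0.00281793 = 0.00146532
  f_3 = 0.55·(1−0.55)^8 = 0.55·0.00168151 = 0.000924832
Multiply by the mixture weights:
  π_1·f_1 = 0.63 × 0.0217744 = 0.0137179
  π_2·f_2 = 0.11 × 0.00146532 = 0.000161185
  π_3·f_3 = 0.26 × 0.000924832 = 0.000240456
Evidence: 0.0137179 + 0.000161185 + 0.000240456 = 0.0141195
So the posterior for Population 2 is 0.000161185 / 0.0141195 ≈ 0.011.

0.011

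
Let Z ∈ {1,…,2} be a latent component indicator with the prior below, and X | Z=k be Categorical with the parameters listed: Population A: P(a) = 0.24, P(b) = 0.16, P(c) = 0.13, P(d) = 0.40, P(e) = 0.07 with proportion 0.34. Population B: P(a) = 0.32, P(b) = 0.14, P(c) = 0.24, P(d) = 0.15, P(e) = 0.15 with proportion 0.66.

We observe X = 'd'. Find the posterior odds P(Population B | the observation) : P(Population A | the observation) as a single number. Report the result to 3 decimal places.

0.728

The posterior odds equal the prior odds times the likelihood ratio: (w_i/w_j)·(f_i(x)/f_j(x)).
Categorical probabilities:
  p_A = P(d | comp) = 0.40
  p_B = P(d | comp) = 0.15
0.099 / 0.136 ≈ 0.728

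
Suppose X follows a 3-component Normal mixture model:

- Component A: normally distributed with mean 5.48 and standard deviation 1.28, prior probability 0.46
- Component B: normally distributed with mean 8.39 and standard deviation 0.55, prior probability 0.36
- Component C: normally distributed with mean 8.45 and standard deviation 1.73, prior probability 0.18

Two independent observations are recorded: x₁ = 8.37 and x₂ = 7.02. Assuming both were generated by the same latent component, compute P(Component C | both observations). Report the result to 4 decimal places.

0.3998

By Bayes' theorem, P(k | x) = w_k f_k(x) / Σ_j w_j f_j(x).
Since both observations come from the same component, the likelihood for component k is f_k(x₁)·f_k(x₂).
  f_A = [(1/(1.28·√(2π)))·exp(−(8.37−5.48)²/(2·1.28²)) = 0.311674·exp(-2.54886) = 0.0243638] × [0.151139] = 0.00368233
  f_B = [(1/(0.55·√(2π)))·exp(−(8.37−8.39)²/(2·0.55²)) = 0.725350·exp(-0.00066) = 0.72487] × [0.0326009] = 0.0236314
  f_C = [(1/(1.73·√(2π)))·exp(−(8.37−8.45)²/(2·1.73²)) = 0.230602·exp(-0.00107) = 0.230356] × [0.163869] = 0.0377483
Multiply by the mixture weights:
  w_A·f_A = 0.46 × 0.00368233 = 0.00169387
  w_B·f_B = 0.36 × 0.0236314 = 0.00850731
  w_C·f_C = 0.18 × 0.0377483 = 0.0067947
Denominator: 0.00169387 + 0.00850731 + 0.0067947 = 0.0169959
So the posterior for Component C is 0.0067947 / 0.0169959 ≈ 0.3998.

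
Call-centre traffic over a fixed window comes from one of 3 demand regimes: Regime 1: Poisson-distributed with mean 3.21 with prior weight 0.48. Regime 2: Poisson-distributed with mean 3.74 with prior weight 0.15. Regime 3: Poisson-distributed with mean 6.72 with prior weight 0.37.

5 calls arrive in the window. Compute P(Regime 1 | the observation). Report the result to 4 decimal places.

P(component k | x) = w_k·f_k(x) / marginal(x), where marginal(x) = Σ_j w_j·f_j(x).
Evaluate each component's likelihood at the observed value:
  L_1 = e^(−3.21)·3.21^5/5! = 0.11462
  L_2 = e^(−3.74)·3.74^5/5! = 0.144849
  L_3 = e^(−6.72)·6.72^5/5! = 0.137786
Unnormalised posteriors:
  w_1·L_1 = 0.48 × 0.11462 = 0.0550174
  w_2·L_2 = 0.15 × 0.144849 = 0.0217273
  w_3·L_3 = 0.37 × 0.137786 = 0.050981
Normaliser: 0.0550174 + 0.0217273 + 0.050981 = 0.127726
P(Regime 1 | the observation) = 0.0550174 / 0.127726 ≈ 0.4307

0.4307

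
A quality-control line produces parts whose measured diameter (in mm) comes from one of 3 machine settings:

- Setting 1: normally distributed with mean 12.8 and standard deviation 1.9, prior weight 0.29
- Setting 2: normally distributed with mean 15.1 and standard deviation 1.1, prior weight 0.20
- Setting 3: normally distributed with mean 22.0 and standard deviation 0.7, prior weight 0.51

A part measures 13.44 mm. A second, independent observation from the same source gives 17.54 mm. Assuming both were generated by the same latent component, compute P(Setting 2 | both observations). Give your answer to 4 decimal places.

By Bayes' theorem, P(k | x) = P(Z=k) f_k(x) / Σ_j P(Z=j) f_j(x).
Since both observations come from the same component, the likelihood for component k is f_k(x₁)·f_k(x₂).
  L_1 = [0.198389] × [0.00934748] = 0.00185444
  L_2 = [0.116144] × [0.03098] = 0.00359813
  L_3 = [1.92334e-33] × [8.72364e-10] = 1.67785e-42
Unnormalised posteriors:
  P(Z=1)·L_1 = 0.29 × 0.00185444 = 0.000537788
  P(Z=2)·L_2 = 0.20 × 0.00359813 = 0.000719626
  P(Z=3)·L_3 = 0.51 × 1.67785e-42 = 8.55706e-43
Marginal: 0.000537788 + 0.000719626 + 8.55706e-43 = 0.00125741
Responsibility of Setting 2: 0.000719626 / 0.00125741 ≈ 0.5723

0.5723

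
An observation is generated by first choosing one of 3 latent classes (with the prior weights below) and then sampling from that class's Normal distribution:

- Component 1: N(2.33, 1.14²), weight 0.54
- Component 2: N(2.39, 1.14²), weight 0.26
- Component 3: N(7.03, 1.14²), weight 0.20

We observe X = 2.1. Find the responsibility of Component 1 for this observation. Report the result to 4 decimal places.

0.6776

The responsibility of component k is π_k f_k(x) divided by Σ_j π_j f_j(x).
Component likelihoods at x = 2.1:
  f_1 = 0.342899
  f_2 = 0.338808
  f_3 = 3.04056e-05
Prior × likelihood for each component:
  π_1·f_1 = 0.54 × 0.342899 = 0.185165
  π_2·f_2 = 0.26 × 0.338808 = 0.08809
  π_3·f_3 = 0.20 × 3.04056e-05 = 6.08113e-06
Sum: 0.185165 + 0.08809 + 6.08113e-06 = 0.273262
So the posterior for Component 1 is 0.185165 / 0.273262 ≈ 0.6776.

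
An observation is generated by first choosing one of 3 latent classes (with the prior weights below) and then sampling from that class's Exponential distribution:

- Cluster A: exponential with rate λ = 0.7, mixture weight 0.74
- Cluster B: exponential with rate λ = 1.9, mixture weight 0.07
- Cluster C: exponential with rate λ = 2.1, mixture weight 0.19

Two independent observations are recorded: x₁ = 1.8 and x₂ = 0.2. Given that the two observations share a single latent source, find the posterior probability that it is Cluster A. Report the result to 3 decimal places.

Posterior ∝ prior × likelihood, so P(k | x) ∝ P(Z=k) f_k(x); normalise over all components.
Since both observations come from the same component, the likelihood for component k is f_k(x₁)·f_k(x₂).
  f_A = [0.198558] × [0.608551] = 0.120833
  f_B = [0.0621536] × [1.29934] = 0.0807585
  f_C = [0.0479277] × [1.3798] = 0.0661305
Weight by the priors:
  P(Z=A)·f_A = 0.74 × 0.120833 = 0.0894161
  P(Z=B)·f_B = 0.07 × 0.0807585 = 0.00565309
  P(Z=C)·f_C = 0.19 × 0.0661305 = 0.0125648
Normaliser: 0.0894161 + 0.00565309 + 0.0125648 = 0.107634
P(Cluster A | x) = 0.0894161 / 0.107634 ≈ 0.831

0.831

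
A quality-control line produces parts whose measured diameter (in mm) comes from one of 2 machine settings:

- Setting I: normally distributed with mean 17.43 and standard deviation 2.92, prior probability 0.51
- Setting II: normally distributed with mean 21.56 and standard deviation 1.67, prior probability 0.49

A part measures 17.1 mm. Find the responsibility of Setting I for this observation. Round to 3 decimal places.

0.954

By Bayes' theorem, P(k | x) = w_k f_k(x) / Σ_j w_j f_j(x).
Component likelihoods at x = 17.1 mm:
  L_I = (1/(2.92·√(2π)))·exp(−(17.1−17.43)²/(2·2.92²)) = 0.136624·exp(-0.00639) = 0.135754
  L_II = (1/(1.67·√(2π)))·exp(−(17.1−21.56)²/(2·1.67²)) = 0.238888·exp(-3.56621) = 0.00675163
Multiply by the mixture weights:
  w_I·L_I = 0.51 × 0.135754 = 0.0692347
  w_II·L_II = 0.49 × 0.00675163 = 0.0033083
Evidence: 0.0692347 + 0.0033083 = 0.072543
P(Setting I | 17.1 mm) ≈ 0.954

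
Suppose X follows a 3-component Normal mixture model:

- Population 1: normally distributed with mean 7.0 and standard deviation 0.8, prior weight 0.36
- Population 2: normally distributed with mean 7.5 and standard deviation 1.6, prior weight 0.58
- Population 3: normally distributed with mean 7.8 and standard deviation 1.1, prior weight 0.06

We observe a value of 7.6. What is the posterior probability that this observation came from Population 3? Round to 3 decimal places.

Posterior ∝ prior × likelihood, so P(k | x) ∝ P(Z=k) f_k(x); normalise over all components.
Component likelihoods at x = 7.6:
  L_1 = 0.376422
  L_2 = 0.248852
  L_3 = 0.356729
Multiply by the mixture weights:
  P(Z=1)·L_1 = 0.36 × 0.376422 = 0.135512
  P(Z=2)·L_2 = 0.58 × 0.248852 = 0.144334
  P(Z=3)·L_3 = 0.06 × 0.356729 = 0.0214038
Sum: 0.135512 + 0.144334 + 0.0214038 = 0.30125
So the posterior for Population 3 is 0.0214038 / 0.30125 ≈ 0.071.

0.071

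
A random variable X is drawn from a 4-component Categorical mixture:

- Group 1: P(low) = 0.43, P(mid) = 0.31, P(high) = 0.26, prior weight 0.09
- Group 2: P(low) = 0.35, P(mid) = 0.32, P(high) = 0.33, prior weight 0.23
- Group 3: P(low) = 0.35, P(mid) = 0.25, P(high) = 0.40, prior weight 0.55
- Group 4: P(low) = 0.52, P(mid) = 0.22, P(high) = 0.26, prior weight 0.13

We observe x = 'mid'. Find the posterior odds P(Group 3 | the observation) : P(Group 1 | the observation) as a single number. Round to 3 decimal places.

Since P(k|x) ∝ π_k f_k(x), the posterior odds are π_i f_i(x) / (π_j f_j(x)).
Categorical probabilities:
  f_1 = P(mid | comp) = 0.31
  f_2 = P(mid | comp) = 0.32
  f_3 = P(mid | comp) = 0.25
  f_4 = P(mid | comp) = 0.22
Posterior odds = (π_3·f_3) / (π_1·f_1) = (0.55·0.25) / (0.09·0.31) = 0.1375 / 0.0279 ≈ 4.928

4.928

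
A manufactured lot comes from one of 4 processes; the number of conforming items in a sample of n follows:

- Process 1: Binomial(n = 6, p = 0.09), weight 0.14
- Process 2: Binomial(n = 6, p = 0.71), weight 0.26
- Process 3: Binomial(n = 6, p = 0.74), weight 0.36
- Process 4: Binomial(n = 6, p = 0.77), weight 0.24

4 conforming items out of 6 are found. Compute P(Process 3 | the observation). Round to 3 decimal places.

0.421

The responsibility of component k is P(Z=k) f_k(x) divided by Σ_j P(Z=j) f_j(x).
Evaluate each component's likelihood at the observed value:
  p_1 = C(6,4)·0.09^4·0.91^2 = 15·6.561e-05·0.8281 = 0.000814975
  p_2 = C(6,4)·0.71^4·0.29^2 = 15·0.254117·0.0841 = 0.320568
  p_3 = C(6,4)·0.74^4·0.26^2 = 15·0.299866·0.0676 = 0.304064
  p_4 = C(6,4)·0.77^4·0.23^2 = 15·0.35153·0.0529 = 0.278939
Multiply by the mixture weights:
  P(Z=1)·p_1 = 0.14 × 0.000814975 = 0.000114096
  P(Z=2)·p_2 = 0.26 × 0.320568 = 0.0833478
  P(Z=3)·p_3 = 0.36 × 0.304064 = 0.109463
  P(Z=4)·p_4 = 0.24 × 0.278939 = 0.0669455
Evidence: 0.000114096 + 0.0833478 + 0.109463 + 0.0669455 = 0.25987
Responsibility of Process 3: 0.109463 / 0.25987 ≈ 0.421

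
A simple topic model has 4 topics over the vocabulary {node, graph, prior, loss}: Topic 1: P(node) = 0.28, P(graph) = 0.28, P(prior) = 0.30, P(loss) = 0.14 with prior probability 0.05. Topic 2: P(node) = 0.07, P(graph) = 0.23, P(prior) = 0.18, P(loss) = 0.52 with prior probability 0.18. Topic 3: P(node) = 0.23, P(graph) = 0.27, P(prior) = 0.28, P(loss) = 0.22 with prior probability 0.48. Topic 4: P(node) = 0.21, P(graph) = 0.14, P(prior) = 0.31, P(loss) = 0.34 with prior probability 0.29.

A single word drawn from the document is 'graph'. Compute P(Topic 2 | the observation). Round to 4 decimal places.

0.1835

The responsibility of component k is π_k f_k(x) divided by Σ_j π_j f_j(x).
Evaluate each component's likelihood at the observed value:
  p_1 = 0.28
  p_2 = 0.23
  p_3 = 0.27
  p_4 = 0.14
Weight by the priors:
  π_1·p_1 = 0.05 × 0.28 = 0.014
  π_2·p_2 = 0.18 × 0.23 = 0.0414
  π_3·p_3 = 0.48 × 0.27 = 0.1296
  π_4·p_4 = 0.29 × 0.14 = 0.0406
Marginal: 0.014 + 0.0414 + 0.1296 + 0.0406 = 0.2256
So the posterior for Topic 2 is 0.0414 / 0.2256 ≈ 0.1835.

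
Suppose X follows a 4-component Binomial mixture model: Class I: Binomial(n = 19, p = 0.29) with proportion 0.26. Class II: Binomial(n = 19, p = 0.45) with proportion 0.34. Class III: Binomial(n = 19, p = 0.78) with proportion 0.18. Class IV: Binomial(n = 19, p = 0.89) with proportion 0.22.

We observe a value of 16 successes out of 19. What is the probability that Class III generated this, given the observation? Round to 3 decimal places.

0.441

Posterior ∝ prior × likelihood, so P(k | x) ∝ w_k f_k(x); normalise over all components.
Binomial probabilities:
  L_I = C(19,16)·0.29^16·0.71^3 = 969·2.50246e-09·0.357911 = 8.67894e-07
  L_II = C(19,16)·0.45^16·0.55^3 = 969·2.82748e-06·0.166375 = 0.00045584
  L_III = C(19,16)·0.78^16·0.22^3 = 969·0.0187721·0.010648 = 0.193689
  L_IV = C(19,16)·0.89^16·0.11^3 = 969·0.154967·0.001331 = 0.199867
Unnormalised posteriors:
  w_I·L_I = 0.26 × 8.67894e-07 = 2.25652e-07
  w_II·L_II = 0.34 × 0.00045584 = 0.000154985
  w_III·L_III = 0.18 × 0.193689 = 0.0348641
  w_IV·L_IV = 0.22 × 0.199867 = 0.0439708
Evidence: 2.25652e-07 + 0.000154985 + 0.0348641 + 0.0439708 = 0.0789901
Responsibility of Class III: 0.0348641 / 0.0789901 ≈ 0.441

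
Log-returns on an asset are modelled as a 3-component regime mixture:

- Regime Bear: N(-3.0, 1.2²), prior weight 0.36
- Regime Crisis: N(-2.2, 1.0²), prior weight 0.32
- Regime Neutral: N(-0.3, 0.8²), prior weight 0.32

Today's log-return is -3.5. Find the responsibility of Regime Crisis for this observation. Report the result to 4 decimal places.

0.3331

By Bayes' theorem, P(k | x) = π_k f_k(x) / Σ_j π_j f_j(x).
Normal densities:
  p_Bear = (1/(1.2·√(2π)))·exp(−(-3.5−-3.0)²/(2·1.2²)) = 0.332452·exp(-0.08681) = 0.30481
  p_Crisis = (1/(1.0·√(2π)))·exp(−(-3.5−-2.2)²/(2·1.0²)) = 0.398942·exp(-0.84500) = 0.171369
  p_Neutral = (1/(0.8·√(2π)))·exp(−(-3.5−-0.3)²/(2·0.8²)) = 0.498678·exp(-8.00000) = 0.000167288
Unnormalised posteriors:
  π_Bear·p_Bear = 0.36 × 0.30481 = 0.109732
  π_Crisis·p_Crisis = 0.32 × 0.171369 = 0.0548379
  π_Neutral·p_Neutral = 0.32 × 0.000167288 = 5.35321e-05
Marginal: 0.109732 + 0.0548379 + 5.35321e-05 = 0.164623
P(Regime Crisis | data) = 0.0548379 / 0.164623 ≈ 0.3331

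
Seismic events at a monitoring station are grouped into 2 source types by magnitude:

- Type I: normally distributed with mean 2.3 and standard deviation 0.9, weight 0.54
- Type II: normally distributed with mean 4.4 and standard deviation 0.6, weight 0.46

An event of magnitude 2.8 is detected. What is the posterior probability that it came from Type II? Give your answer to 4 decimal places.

P(component k | x) = P(Z=k)·f_k(x) / marginal(x), where marginal(x) = Σ_j P(Z=j)·f_j(x).
Normal densities:
  f_I = 0.37988
  f_II = 0.0189933
Weight by the priors:
  P(Z=I)·f_I = 0.54 × 0.37988 = 0.205135
  P(Z=II)·f_II = 0.46 × 0.0189933 = 0.00873692
Evidence: 0.205135 + 0.00873692 = 0.213872
P(Type II | x) = 0.00873692 / 0.213872 ≈ 0.0409

0.0409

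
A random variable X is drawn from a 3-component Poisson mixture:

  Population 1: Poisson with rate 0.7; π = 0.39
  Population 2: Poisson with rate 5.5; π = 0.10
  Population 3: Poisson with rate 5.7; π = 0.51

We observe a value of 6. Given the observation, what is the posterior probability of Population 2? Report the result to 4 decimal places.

By Bayes' theorem, P(k | x) = P(Z=k) f_k(x) / Σ_j P(Z=j) f_j(x).
Component likelihoods at x = 6:
  p_1 = 8.11427e-05
  p_2 = 0.157117
  p_3 = 0.159382
Weight by the priors:
  P(Z=1)·p_1 = 0.39 × 8.11427e-05 = 3.16457e-05
  P(Z=2)·p_2 = 0.10 × 0.157117 = 0.0157117
  P(Z=3)·p_3 = 0.51 × 0.159382 = 0.0812846
Marginal: 3.16457e-05 + 0.0157117 + 0.0812846 = 0.097028
P(Population 2 | 6) ≈ 0.1619

0.1619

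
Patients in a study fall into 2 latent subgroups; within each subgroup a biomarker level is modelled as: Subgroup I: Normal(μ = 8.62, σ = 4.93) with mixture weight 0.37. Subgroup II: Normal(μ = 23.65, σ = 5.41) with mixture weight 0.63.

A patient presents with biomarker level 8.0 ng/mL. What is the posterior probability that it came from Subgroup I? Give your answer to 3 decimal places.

0.977

The responsibility of component k is π_k f_k(x) divided by Σ_j π_j f_j(x).
Component likelihoods at x = 8.0 ng/mL:
  L_I = (1/(4.93·√(2π)))·exp(−(8.0−8.62)²/(2·4.93²)) = 0.080921·exp(-0.00791) = 0.080284
  L_II = (1/(5.41·√(2π)))·exp(−(8.0−23.65)²/(2·5.41²)) = 0.073742·exp(-4.18412) = 0.0011235
Weight by the priors:
  π_I·L_I = 0.37 × 0.080284 = 0.0297051
  π_II·L_II = 0.63 × 0.0011235 = 0.000707804
Denominator: 0.0297051 + 0.000707804 = 0.0304129
P(Subgroup I | data) = 0.0297051 / 0.0304129 ≈ 0.977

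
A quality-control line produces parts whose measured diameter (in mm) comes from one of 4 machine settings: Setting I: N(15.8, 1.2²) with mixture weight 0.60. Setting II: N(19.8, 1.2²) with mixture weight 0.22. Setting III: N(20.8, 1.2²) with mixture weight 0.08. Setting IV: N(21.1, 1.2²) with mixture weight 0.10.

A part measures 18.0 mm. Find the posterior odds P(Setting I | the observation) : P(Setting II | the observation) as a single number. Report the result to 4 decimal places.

Posterior odds = (π_i f_i(x)) / (π_j f_j(x)); the normalising sum cancels.
Normal densities:
  p_I = (1/(1.2·√(2π)))·exp(−(18.0−15.8)²/(2·1.2²)) = 0.332452·exp(-1.68056) = 0.061926
  p_II = (1/(1.2·√(2π)))·exp(−(18.0−19.8)²/(2·1.2²)) = 0.332452·exp(-1.12500) = 0.107931
  p_III = (1/(1.2·√(2π)))·exp(−(18.0−20.8)²/(2·1.2²)) = 0.332452·exp(-2.72222) = 0.0218516
  p_IV = (1/(1.2·√(2π)))·exp(−(18.0−21.1)²/(2·1.2²)) = 0.332452·exp(-3.33681) = 0.0118188
0.0371556 / 0.0237449 ≈ 1.5648

1.5648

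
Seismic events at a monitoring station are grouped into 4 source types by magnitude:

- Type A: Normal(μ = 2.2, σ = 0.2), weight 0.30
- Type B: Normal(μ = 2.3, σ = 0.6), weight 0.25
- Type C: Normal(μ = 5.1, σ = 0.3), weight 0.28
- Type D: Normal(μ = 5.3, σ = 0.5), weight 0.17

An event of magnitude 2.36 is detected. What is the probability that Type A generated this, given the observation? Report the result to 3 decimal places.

By Bayes' theorem, P(k | x) = w_k f_k(x) / Σ_j w_j f_j(x).
Normal densities:
  L_A = 1.44846
  L_B = 0.661588
  L_C = 1.02294e-18
  L_D = 2.47859e-08
Prior × likelihood for each component:
  w_A·L_A = 0.30 × 1.44846 = 0.434537
  w_B·L_B = 0.25 × 0.661588 = 0.165397
  w_C·L_C = 0.28 × 1.02294e-18 = 2.86422e-19
  w_D·L_D = 0.17 × 2.47859e-08 = 4.2136e-09
Sum: 0.434537 + 0.165397 + 2.86422e-19 + 4.2136e-09 = 0.599934
P(Type A | x) = 0.434537 / 0.599934 ≈ 0.724

0.724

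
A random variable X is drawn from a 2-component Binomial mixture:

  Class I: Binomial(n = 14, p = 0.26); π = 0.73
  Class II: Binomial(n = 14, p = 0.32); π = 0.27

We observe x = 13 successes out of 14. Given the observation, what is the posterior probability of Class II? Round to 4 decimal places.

0.8348

Posterior ∝ prior × likelihood, so P(k | x) ∝ π_k f_k(x); normalise over all components.
Evaluate each component's likelihood at the observed value:
  f_I = 2.57047e-07
  f_II = 3.51226e-06
Prior × likelihood for each component:
  π_I·f_I = 0.73 × 2.57047e-07 = 1.87645e-07
  π_II·f_II = 0.27 × 3.51226e-06 = 9.4831e-07
Denominator: 1.87645e-07 + 9.4831e-07 = 1.13595e-06
Responsibility of Class II: 9.4831e-07 / 1.13595e-06 ≈ 0.8348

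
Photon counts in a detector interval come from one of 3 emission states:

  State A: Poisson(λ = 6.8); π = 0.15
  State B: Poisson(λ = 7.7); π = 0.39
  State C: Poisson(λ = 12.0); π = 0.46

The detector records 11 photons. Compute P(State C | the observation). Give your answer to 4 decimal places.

0.6294

Apply Bayes' rule: the posterior for each component is proportional to its prior times its likelihood at x.
Component likelihoods at x = 11 photons:
  L_A = e^(−6.8)·6.8^11/11! = 0.0401088
  L_B = e^(−7.7)·7.7^11/11! = 0.0639992
  L_C = e^(−12.0)·12.0^11/11! = 0.114368
Weight by the priors:
  π_A·L_A = 0.15 × 0.0401088 = 0.00601632
  π_B·L_B = 0.39 × 0.0639992 = 0.0249597
  π_C·L_C = 0.46 × 0.114368 = 0.0526092
Sum: 0.00601632 + 0.0249597 + 0.0526092 = 0.0835853
P(State C | data) = 0.0526092 / 0.0835853 ≈ 0.6294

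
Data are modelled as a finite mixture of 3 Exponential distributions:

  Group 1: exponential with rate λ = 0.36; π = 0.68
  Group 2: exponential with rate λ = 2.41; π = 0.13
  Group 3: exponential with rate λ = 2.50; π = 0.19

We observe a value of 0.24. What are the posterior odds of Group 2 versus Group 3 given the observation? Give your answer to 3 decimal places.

The posterior odds equal the prior odds times the likelihood ratio: (π_i/π_j)·(f_i(x)/f_j(x)).
Exponential densities:
  f_1 = 0.36·e^(−0.36·0.24) = 0.36·e^(−0.0864) = 0.330202
  f_2 = 2.41·e^(−2.41·0.24) = 2.41·e^(−0.5784) = 1.35152
  f_3 = 2.50·e^(−2.50·0.24) = 2.50·e^(−0.6000) = 1.37203
Odds = (0.13/0.19) × (1.35152/1.37203) = 0.684211 × 0.985049 ≈ 0.674

0.674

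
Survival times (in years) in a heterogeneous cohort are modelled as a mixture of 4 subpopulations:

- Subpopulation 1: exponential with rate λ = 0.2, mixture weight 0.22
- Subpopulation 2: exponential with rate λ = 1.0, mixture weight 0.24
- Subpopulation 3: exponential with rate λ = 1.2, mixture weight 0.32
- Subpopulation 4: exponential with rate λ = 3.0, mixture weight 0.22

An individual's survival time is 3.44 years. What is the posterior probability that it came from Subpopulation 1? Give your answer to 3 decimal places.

Apply Bayes' rule: the posterior for each component is proportional to its prior times its likelihood at x.
Component likelihoods at x = 3.44 years:
  f_1 = 0.100516
  f_2 = 0.0320647
  f_3 = 0.0193381
  f_4 = 9.89013e-05
Weight by the priors:
  P(Z=1)·f_1 = 0.22 × 0.100516 = 0.0221135
  P(Z=2)·f_2 = 0.24 × 0.0320647 = 0.00769552
  P(Z=3)·f_3 = 0.32 × 0.0193381 = 0.00618819
  P(Z=4)·f_4 = 0.22 × 9.89013e-05 = 2.17583e-05
Evidence: 0.0221135 + 0.00769552 + 0.00618819 + 2.17583e-05 = 0.036019
P(Subpopulation 1 | 3.44 years) = 0.0221135 / 0.036019 ≈ 0.614

0.614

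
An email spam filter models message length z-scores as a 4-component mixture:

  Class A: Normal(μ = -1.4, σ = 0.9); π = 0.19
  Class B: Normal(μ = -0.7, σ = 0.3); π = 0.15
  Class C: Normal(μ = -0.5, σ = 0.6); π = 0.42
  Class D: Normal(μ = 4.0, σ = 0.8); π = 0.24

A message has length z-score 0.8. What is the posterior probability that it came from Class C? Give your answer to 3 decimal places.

Apply Bayes' rule: the posterior for each component is proportional to its prior times its likelihood at x.
Normal densities:
  p_A = 0.0223432
  p_B = 4.95573e-06
  p_C = 0.0635877
  p_D = 0.000167288
Prior × likelihood for each component:
  π_A·p_A = 0.19 × 0.0223432 = 0.00424521
  π_B·p_B = 0.15 × 4.95573e-06 = 7.4336e-07
  π_C·p_C = 0.42 × 0.0635877 = 0.0267068
  π_D·p_D = 0.24 × 0.000167288 = 4.01491e-05
Sum: 0.00424521 + 7.4336e-07 + 0.0267068 + 4.01491e-05 = 0.0309929
P(Class C | x) ≈ 0.862

0.862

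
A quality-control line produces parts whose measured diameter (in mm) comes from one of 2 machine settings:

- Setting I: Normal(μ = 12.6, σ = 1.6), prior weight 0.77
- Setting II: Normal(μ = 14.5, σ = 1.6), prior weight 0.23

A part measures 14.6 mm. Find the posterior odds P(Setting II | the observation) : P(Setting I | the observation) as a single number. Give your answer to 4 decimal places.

0.6512

The posterior odds equal the prior odds times the likelihood ratio: (w_i/w_j)·(f_i(x)/f_j(x)).
Normal densities:
  L_I = (1/(1.6·√(2π)))·exp(−(14.6−12.6)²/(2·1.6²)) = 0.249339·exp(-0.78125) = 0.114156
  L_II = (1/(1.6·√(2π)))·exp(−(14.6−14.5)²/(2·1.6²)) = 0.249339·exp(-0.00195) = 0.248852
Posterior odds = (w_II·L_II) / (w_I·L_I) = (0.23·0.248852) / (0.77·0.114156) = 0.0572361 / 0.0878999 ≈ 0.6512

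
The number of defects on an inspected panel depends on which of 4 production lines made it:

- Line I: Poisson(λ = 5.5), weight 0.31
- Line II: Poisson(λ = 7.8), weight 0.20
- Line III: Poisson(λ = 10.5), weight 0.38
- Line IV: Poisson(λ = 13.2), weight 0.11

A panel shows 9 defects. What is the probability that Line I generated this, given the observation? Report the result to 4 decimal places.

P(component k | x) = P(Z=k)·f_k(x) / marginal(x), where marginal(x) = Σ_j P(Z=j)·f_j(x).
Component likelihoods at x = 9 defects:
  L_I = 0.0518659
  L_II = 0.120668
  L_III = 0.11772
  L_IV = 0.0620462
Weight by the priors:
  P(Z=I)·L_I = 0.31 × 0.0518659 = 0.0160784
  P(Z=II)·L_II = 0.20 × 0.120668 = 0.0241336
  P(Z=III)·L_III = 0.38 × 0.11772 = 0.0447334
  P(Z=IV)·L_IV = 0.11 × 0.0620462 = 0.00682508
Marginal: 0.0160784 + 0.0241336 + 0.0447334 + 0.00682508 = 0.0917705
P(Line I | data) = 0.0160784 / 0.0917705 ≈ 0.1752

0.1752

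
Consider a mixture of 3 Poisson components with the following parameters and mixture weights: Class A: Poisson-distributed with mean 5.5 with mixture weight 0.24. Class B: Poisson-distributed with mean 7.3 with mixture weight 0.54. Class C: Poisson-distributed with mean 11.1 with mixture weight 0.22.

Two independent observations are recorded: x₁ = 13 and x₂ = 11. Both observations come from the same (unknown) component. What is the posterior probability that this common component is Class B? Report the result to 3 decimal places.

P(component k | x) = P(Z=k)·f_k(x) / marginal(x), where marginal(x) = Σ_j P(Z=j)·f_j(x).
Since both observations come from the same component, the likelihood for component k is f_k(x₁)·f_k(x₂).
  p_A = [0.00276576] × [0.0142631] = 3.94484e-05
  p_B = [0.0181371] × [0.0530941] = 0.000962971
  p_C = [0.0942431] × [0.119324] = 0.0112455
Unnormalised posteriors:
  P(Z=A)·p_A = 0.24 × 3.94484e-05 = 9.46761e-06
  P(Z=B)·p_B = 0.54 × 0.000962971 = 0.000520004
  P(Z=C)·p_C = 0.22 × 0.0112455 = 0.00247401
Marginal: 9.46761e-06 + 0.000520004 + 0.00247401 = 0.00300348
So the posterior for Class B is 0.000520004 / 0.00300348 ≈ 0.173.

0.173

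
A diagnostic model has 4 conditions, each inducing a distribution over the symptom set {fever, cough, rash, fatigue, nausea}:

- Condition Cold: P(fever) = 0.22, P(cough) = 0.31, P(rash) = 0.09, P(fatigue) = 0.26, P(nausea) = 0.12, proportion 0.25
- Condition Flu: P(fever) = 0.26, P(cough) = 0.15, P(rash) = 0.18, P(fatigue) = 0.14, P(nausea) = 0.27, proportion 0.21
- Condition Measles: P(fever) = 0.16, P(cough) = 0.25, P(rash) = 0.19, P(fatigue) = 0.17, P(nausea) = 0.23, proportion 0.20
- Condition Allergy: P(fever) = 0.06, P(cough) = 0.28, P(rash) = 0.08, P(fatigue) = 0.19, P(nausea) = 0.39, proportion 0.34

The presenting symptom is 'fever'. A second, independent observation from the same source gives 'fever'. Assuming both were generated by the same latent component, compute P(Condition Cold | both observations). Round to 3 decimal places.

0.371

By Bayes' theorem, P(k | x) = w_k f_k(x) / Σ_j w_j f_j(x).
Since both observations come from the same component, the likelihood for component k is f_k(x₁)·f_k(x₂).
  L_Cold = [P(fever | comp) = 0.22] × [0.22] = 0.0484
  L_Flu = [P(fever | comp) = 0.26] × [0.26] = 0.0676
  L_Measles = [P(fever | comp) = 0.16] × [0.16] = 0.0256
  L_Allergy = [P(fever | comp) = 0.06] × [0.06] = 0.0036
Prior × likelihood for each component:
  w_Cold·L_Cold = 0.25 × 0.0484 = 0.0121
  w_Flu·L_Flu = 0.21 × 0.0676 = 0.014196
  w_Measles·L_Measles = 0.20 × 0.0256 = 0.00512
  w_Allergy·L_Allergy = 0.34 × 0.0036 = 0.001224
Normaliser: 0.0121 + 0.014196 + 0.00512 + 0.001224 = 0.03264
Responsibility of Condition Cold: 0.0121 / 0.03264 ≈ 0.371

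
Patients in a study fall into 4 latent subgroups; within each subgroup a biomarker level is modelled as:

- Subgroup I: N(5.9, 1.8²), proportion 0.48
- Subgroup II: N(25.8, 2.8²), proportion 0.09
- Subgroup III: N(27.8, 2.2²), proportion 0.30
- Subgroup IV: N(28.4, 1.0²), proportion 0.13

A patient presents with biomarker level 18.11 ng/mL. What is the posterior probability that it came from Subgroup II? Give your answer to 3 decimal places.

The responsibility of component k is w_k f_k(x) divided by Σ_j w_j f_j(x).
Normal densities:
  f_I = (1/(1.8·√(2π)))·exp(−(18.11−5.9)²/(2·1.8²)) = 0.221635·exp(-23.00681) = 2.25896e-11
  f_II = (1/(2.8·√(2π)))·exp(−(18.11−25.8)²/(2·2.8²)) = 0.142479·exp(-3.77143) = 0.00327973
  f_III = (1/(2.2·√(2π)))·exp(−(18.11−27.8)²/(2·2.2²)) = 0.181337·exp(-9.70001) = 1.11129e-05
  f_IV = (1/(1.0·√(2π)))·exp(−(18.11−28.4)²/(2·1.0²)) = 0.398942·exp(-52.94205) = 4.05948e-24
Weight by the priors:
  w_I·f_I = 0.48 × 2.25896e-11 = 1.0843e-11
  w_II·f_II = 0.09 × 0.00327973 = 0.000295176
  w_III·f_III = 0.30 × 1.11129e-05 = 3.33386e-06
  w_IV·f_IV = 0.13 × 4.05948e-24 = 5.27732e-25
Sum: 1.0843e-11 + 0.000295176 + 3.33386e-06 + 5.27732e-25 = 0.00029851
So the posterior for Subgroup II is 0.000295176 / 0.00029851 ≈ 0.989.

0.989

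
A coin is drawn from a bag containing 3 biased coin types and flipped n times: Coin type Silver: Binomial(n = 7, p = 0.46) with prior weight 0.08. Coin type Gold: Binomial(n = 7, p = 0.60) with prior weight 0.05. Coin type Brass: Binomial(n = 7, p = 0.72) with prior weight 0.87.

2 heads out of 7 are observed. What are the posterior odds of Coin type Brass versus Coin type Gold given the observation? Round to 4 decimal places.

The posterior odds equal the prior odds times the likelihood ratio: (π_i/π_j)·(f_i(x)/f_j(x)).
Binomial probabilities:
  p_Silver = 0.204035
  p_Gold = 0.0774144
  p_Brass = 0.0187359
0.0163002 / 0.00387072 ≈ 4.2112

4.2112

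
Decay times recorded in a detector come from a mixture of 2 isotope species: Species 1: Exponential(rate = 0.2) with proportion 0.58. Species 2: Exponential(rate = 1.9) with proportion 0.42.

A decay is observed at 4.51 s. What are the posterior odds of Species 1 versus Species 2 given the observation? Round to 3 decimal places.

310.592

Posterior odds = (π_i f_i(x)) / (π_j f_j(x)); the normalising sum cancels.
Component likelihoods at x = 4.51 s:
  f_1 = 0.0811515
  f_2 = 0.000360815
Posterior odds = (π_1·f_1) / (π_2·f_2) = (0.58·0.0811515) / (0.42·0.000360815) = 0.0470679 / 0.000151542 ≈ 310.592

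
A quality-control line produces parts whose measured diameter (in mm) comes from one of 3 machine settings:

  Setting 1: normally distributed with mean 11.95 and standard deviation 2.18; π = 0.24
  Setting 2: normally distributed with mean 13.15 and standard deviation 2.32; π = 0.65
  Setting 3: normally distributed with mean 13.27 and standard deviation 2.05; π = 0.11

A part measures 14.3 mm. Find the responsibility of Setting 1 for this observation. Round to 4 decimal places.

Apply Bayes' rule: the posterior for each component is proportional to its prior times its likelihood at x.
Normal densities:
  f_1 = (1/(2.18·√(2π)))·exp(−(14.3−11.95)²/(2·2.18²)) = 0.183001·exp(-0.58102) = 0.102357
  f_2 = (1/(2.32·√(2π)))·exp(−(14.3−13.15)²/(2·2.32²)) = 0.171958·exp(-0.12285) = 0.152078
  f_3 = (1/(2.05·√(2π)))·exp(−(14.3−13.27)²/(2·2.05²)) = 0.194606·exp(-0.12622) = 0.171529
Weight by the priors:
  w_1·f_1 = 0.24 × 0.102357 = 0.0245658
  w_2·f_2 = 0.65 × 0.152078 = 0.0988509
  w_3·f_3 = 0.11 × 0.171529 = 0.0188682
Denominator: 0.0245658 + 0.0988509 + 0.0188682 = 0.142285
Responsibility of Setting 1: 0.0245658 / 0.142285 ≈ 0.1727

0.1727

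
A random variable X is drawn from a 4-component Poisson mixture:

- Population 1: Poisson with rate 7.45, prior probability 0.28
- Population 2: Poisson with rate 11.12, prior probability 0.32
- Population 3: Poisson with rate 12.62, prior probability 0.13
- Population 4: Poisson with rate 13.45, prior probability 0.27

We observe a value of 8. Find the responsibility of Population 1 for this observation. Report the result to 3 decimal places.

0.462

The responsibility of component k is π_k f_k(x) divided by Σ_j π_j f_j(x).
Component likelihoods at x = 8:
  L_1 = e^(−7.45)·7.45^8/8! = 0.136847
  L_2 = e^(−11.12)·11.12^8/8! = 0.0858941
  L_3 = e^(−12.62)·12.62^8/8! = 0.0527422
  L_4 = e^(−13.45)·13.45^8/8! = 0.0382822
Unnormalised posteriors:
  π_1·L_1 = 0.28 × 0.136847 = 0.0383172
  π_2·L_2 = 0.32 × 0.0858941 = 0.0274861
  π_3·L_3 = 0.13 × 0.0527422 = 0.00685648
  π_4·L_4 = 0.27 × 0.0382822 = 0.0103362
Denominator: 0.0383172 + 0.0274861 + 0.00685648 + 0.0103362 = 0.082996
Responsibility of Population 1: 0.0383172 / 0.082996 ≈ 0.462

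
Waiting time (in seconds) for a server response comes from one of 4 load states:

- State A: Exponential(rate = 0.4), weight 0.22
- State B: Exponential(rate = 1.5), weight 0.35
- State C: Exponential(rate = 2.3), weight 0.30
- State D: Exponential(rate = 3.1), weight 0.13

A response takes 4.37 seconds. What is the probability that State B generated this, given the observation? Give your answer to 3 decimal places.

P(component k | x) = π_k·f_k(x) / marginal(x), where marginal(x) = Σ_j π_j·f_j(x).
Exponential densities:
  p_A = 0.4·e^(−0.4·4.37) = 0.4·e^(−1.7480) = 0.0696487
  p_B = 1.5·e^(−1.5·4.37) = 1.5·e^(−6.5550) = 0.00213447
  p_C = 2.3·e^(−2.3·4.37) = 2.3·e^(−10.0510) = 9.92279e-05
  p_D = 3.1·e^(−3.1·4.37) = 3.1·e^(−13.5470) = 4.05485e-06
Unnormalised posteriors:
  π_A·p_A = 0.22 × 0.0696487 = 0.0153227
  π_B·p_B = 0.35 × 0.00213447 = 0.000747066
  π_C·p_C = 0.30 × 9.92279e-05 = 2.97684e-05
  π_D·p_D = 0.13 × 4.05485e-06 = 5.2713e-07
Evidence: 0.0153227 + 0.000747066 + 2.97684e-05 + 5.2713e-07 = 0.0161001
Responsibility of State B: 0.000747066 / 0.0161001 ≈ 0.046

0.046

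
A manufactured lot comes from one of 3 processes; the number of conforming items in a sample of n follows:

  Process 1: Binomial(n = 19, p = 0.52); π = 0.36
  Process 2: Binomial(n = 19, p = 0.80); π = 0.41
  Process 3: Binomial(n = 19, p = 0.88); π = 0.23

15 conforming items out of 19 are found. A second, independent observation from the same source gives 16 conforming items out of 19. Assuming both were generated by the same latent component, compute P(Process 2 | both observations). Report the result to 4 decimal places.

Apply Bayes' rule: the posterior for each component is proportional to its prior times its likelihood at x.
Since both observations come from the same component, the likelihood for component k is f_k(x₁)·f_k(x₂).
  p_1 = [0.0113083] × [0.00306268] = 3.46338e-05
  p_2 = [0.218199] × [0.218199] = 0.047611
  p_3 = [0.118127] × [0.216566] = 0.0255823
Multiply by the mixture weights:
  π_1·p_1 = 0.36 × 3.46338e-05 = 1.24682e-05
  π_2·p_2 = 0.41 × 0.047611 = 0.0195205
  π_3·p_3 = 0.23 × 0.0255823 = 0.00588392
Evidence: 1.24682e-05 + 0.0195205 + 0.00588392 = 0.0254169
P(Process 2 | x₁,x₂) = 0.0195205 / 0.0254169 ≈ 0.7680

0.7680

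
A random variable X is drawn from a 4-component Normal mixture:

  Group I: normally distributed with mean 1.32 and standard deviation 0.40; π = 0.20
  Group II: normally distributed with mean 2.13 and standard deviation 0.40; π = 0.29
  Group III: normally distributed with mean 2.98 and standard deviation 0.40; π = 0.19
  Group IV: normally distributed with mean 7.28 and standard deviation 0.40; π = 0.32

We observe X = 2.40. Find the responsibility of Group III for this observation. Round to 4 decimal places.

Posterior ∝ prior × likelihood, so P(k | x) ∝ P(Z=k) f_k(x); normalise over all components.
Evaluate each component's likelihood at the observed value:
  p_I = (1/(0.40·√(2π)))·exp(−(2.40−1.32)²/(2·0.40²)) = 0.997356·exp(-3.64500) = 0.0260523
  p_II = (1/(0.40·√(2π)))·exp(−(2.40−2.13)²/(2·0.40²)) = 0.997356·exp(-0.22781) = 0.794168
  p_III = (1/(0.40·√(2π)))·exp(−(2.40−2.98)²/(2·0.40²)) = 0.997356·exp(-1.05125) = 0.348576
  p_IV = (1/(0.40·√(2π)))·exp(−(2.40−7.28)²/(2·0.40²)) = 0.997356·exp(-74.42000) = 4.7715e-33
Prior × likelihood for each component:
  P(Z=I)·p_I = 0.20 × 0.0260523 = 0.00521047
  P(Z=II)·p_II = 0.29 × 0.794168 = 0.230309
  P(Z=III)·p_III = 0.19 × 0.348576 = 0.0662295
  P(Z=IV)·p_IV = 0.32 × 4.7715e-33 = 1.52688e-33
Evidence: 0.00521047 + 0.230309 + 0.0662295 + 1.52688e-33 = 0.301749
P(Group III | the observation) = 0.0662295 / 0.301749 ≈ 0.2195

0.2195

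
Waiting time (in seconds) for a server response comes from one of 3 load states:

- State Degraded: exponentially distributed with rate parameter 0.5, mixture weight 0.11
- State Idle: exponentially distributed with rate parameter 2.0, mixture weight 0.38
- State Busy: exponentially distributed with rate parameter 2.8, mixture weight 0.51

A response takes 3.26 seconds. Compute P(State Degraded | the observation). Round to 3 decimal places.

Posterior ∝ prior × likelihood, so P(k | x) ∝ π_k f_k(x); normalise over all components.
Component likelihoods at x = 3.26 seconds:
  f_Degraded = 0.5·e^(−0.5·3.26) = 0.5·e^(−1.6300) = 0.0979648
  f_Idle = 2.0·e^(−2.0·3.26) = 2.0·e^(−6.5200) = 0.00294734
  f_Busy = 2.8·e^(−2.8·3.26) = 2.8·e^(−9.1280) = 0.000304031
Weight by the priors:
  π_Degraded·f_Degraded = 0.11 × 0.0979648 = 0.0107761
  π_Idle·f_Idle = 0.38 × 0.00294734 = 0.00111999
  π_Busy·f_Busy = 0.51 × 0.000304031 = 0.000155056
Marginal: 0.0107761 + 0.00111999 + 0.000155056 = 0.0120512
P(State Degraded | data) ≈ 0.894

0.894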